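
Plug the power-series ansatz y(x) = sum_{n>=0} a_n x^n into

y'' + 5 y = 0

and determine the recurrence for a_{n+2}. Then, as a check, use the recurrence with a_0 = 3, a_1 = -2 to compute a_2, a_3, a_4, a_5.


Substitute y = sum_n a_n x^n into y'' + (const) y = 0.
y''(x) = sum_{n>=0} (n+2)(n+1) a_{n+2} x^n.
The ODE becomes sum_n [(n+2)(n+1) a_{n+2} + 5 a_n] x^n = 0.
Setting each coefficient to zero gives the recurrence:
  (n+2)(n+1) a_{n+2} + 5 a_n = 0,
  a_{n+2} = -5 / ((n+1)(n+2)) a_n.

Check with a_0 = 3, a_1 = -2 (apply the recurrence for n = 0, 1, 2, 3): a_0 = 3, a_1 = -2, a_2 = -15/2, a_3 = 5/3, a_4 = 25/8, a_5 = -5/12.

a_{n+2} = -5/((n+1)(n+2)) * a_n; check: a_0 = 3, a_1 = -2, a_2 = -15/2, a_3 = 5/3, a_4 = 25/8, a_5 = -5/12


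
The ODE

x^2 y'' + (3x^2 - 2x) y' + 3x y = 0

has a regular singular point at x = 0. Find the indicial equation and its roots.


Divide by x^2 to reach normal form y'' + P_1(x) y' + P_2(x) y = 0 with P_1(x) = 3 - 2/x and P_2(x) = 3/x.
x = 0 is a singular point because the y'-coefficient 3 - 2/x has a pole at x = 0 and the y-coefficient 3/x has a pole at x = 0.
It is a regular singular point because x P_1(x) = p(x) = 3x - 2 and x^2 P_2(x) = q(x) = 3x are polynomials, hence analytic at x = 0.
p(0) = -2,  q(0) = 0.
Indicial equation: r(r-1) + p(0) r + q(0) = 0, i.e. r^2 + (p(0) - 1) r + q(0) = 0, i.e. r^2 - 3 r = 0.
Discriminant: (-3)^2 - 4(0) = 9, so r = (3 ± 3)/2.
Solving: r_1 = 3, r_2 = 0.

indicial: r^2 - 3 r = 0; roots r_1 = 3, r_2 = 0


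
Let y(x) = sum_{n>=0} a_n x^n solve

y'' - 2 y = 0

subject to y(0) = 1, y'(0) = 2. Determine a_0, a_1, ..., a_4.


Ansatz: y(x) = sum_{n>=0} a_n x^n, so y'(x) = sum_{n>=1} n a_n x^(n-1) and y''(x) = sum_{n>=2} n(n-1) a_n x^(n-2).
Substitute into P(x) y'' + Q(x) y' + R(x) y = 0 with P(x) = 1, Q(x) = 0, R(x) = -2, and match powers of x.
Initial conditions: a_0 = 1, a_1 = 2.
Setting the coefficient of each power of x to zero and solving order by order (substituting the coefficients already found):
  x^0: 2 a_2 - 2 a_0 = 0  ->  2 a_2 = 2 a_0 = 2  ->  a_2 = 1
  x^1: 6 a_3 - 2 a_1 = 0  ->  6 a_3 = 2 a_1 = 4  ->  a_3 = 2/3
  x^2: 12 a_4 - 2 a_2 = 0  ->  12 a_4 = 2 a_2 = 2  ->  a_4 = 1/6
Truncated series: y(x) = 1 + 2 x + x^2 + (2/3) x^3 + (1/6) x^4 + O(x^5).

a_0 = 1; a_1 = 2; a_2 = 1; a_3 = 2/3; a_4 = 1/6


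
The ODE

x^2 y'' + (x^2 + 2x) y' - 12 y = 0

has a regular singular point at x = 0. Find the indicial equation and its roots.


Divide by x^2 to reach normal form y'' + P_1(x) y' + P_2(x) y = 0 with P_1(x) = 1 + 2/x and P_2(x) = -12/x^2.
x = 0 is a singular point because the y'-coefficient 1 + 2/x has a pole at x = 0 and the y-coefficient -12/x^2 has a pole at x = 0.
It is a regular singular point because x P_1(x) = p(x) = x + 2 and x^2 P_2(x) = q(x) = -12 are polynomials, hence analytic at x = 0.
p(0) = 2,  q(0) = -12.
Indicial equation: r(r-1) + p(0) r + q(0) = 0, i.e. r^2 + (p(0) - 1) r + q(0) = 0, i.e. r^2 + 1 r - 12 = 0.
Discriminant: (1)^2 - 4(-12) = 49, so r = (-1 ± 7)/2.
Solving: r_1 = 3, r_2 = -4.

indicial: r^2 + 1 r - 12 = 0; roots r_1 = 3, r_2 = -4


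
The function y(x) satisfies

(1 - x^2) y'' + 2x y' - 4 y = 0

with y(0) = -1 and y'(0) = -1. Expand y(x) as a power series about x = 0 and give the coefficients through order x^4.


Ansatz: y(x) = sum_{n>=0} a_n x^n, so y'(x) = sum_{n>=1} n a_n x^(n-1) and y''(x) = sum_{n>=2} n(n-1) a_n x^(n-2).
Substitute into P(x) y'' + Q(x) y' + R(x) y = 0 with P(x) = 1 - x^2, Q(x) = 2x, R(x) = -4, and match powers of x.
Initial conditions: a_0 = -1, a_1 = -1.
Setting the coefficient of each power of x to zero and solving order by order (substituting the coefficients already found):
  x^0: 2 a_2 - 4 a_0 = 0  ->  2 a_2 = 4 a_0 = -4  ->  a_2 = -2
  x^1: 6 a_3 - 2 a_1 = 0  ->  6 a_3 = 2 a_1 = -2  ->  a_3 = -1/3
  x^2: 12 a_4 - 2 a_2 = 0  ->  12 a_4 = 2 a_2 = -4  ->  a_4 = -1/3
Truncated series: y(x) = -1 - x - 2 x^2 - (1/3) x^3 - (1/3) x^4 + O(x^5).

a_0 = -1; a_1 = -1; a_2 = -2; a_3 = -1/3; a_4 = -1/3


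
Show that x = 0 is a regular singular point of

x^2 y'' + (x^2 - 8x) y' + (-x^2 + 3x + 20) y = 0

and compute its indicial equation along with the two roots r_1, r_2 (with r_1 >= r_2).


Divide by x^2 to reach normal form y'' + P_1(x) y' + P_2(x) y = 0 with P_1(x) = 1 - 8/x and P_2(x) = -1 + 3/x + 20/x^2.
x = 0 is a singular point because the y'-coefficient 1 - 8/x has a pole at x = 0 and the y-coefficient -1 + 3/x + 20/x^2 has a pole at x = 0.
It is a regular singular point because x P_1(x) = p(x) = x - 8 and x^2 P_2(x) = q(x) = -x^2 + 3x + 20 are polynomials, hence analytic at x = 0.
p(0) = -8,  q(0) = 20.
Indicial equation: r(r-1) + p(0) r + q(0) = 0, i.e. r^2 + (p(0) - 1) r + q(0) = 0, i.e. r^2 - 9 r + 20 = 0.
Discriminant: (-9)^2 - 4(20) = 1, so r = (9 ± 1)/2.
Solving: r_1 = 5, r_2 = 4.

indicial: r^2 - 9 r + 20 = 0; roots r_1 = 5, r_2 = 4


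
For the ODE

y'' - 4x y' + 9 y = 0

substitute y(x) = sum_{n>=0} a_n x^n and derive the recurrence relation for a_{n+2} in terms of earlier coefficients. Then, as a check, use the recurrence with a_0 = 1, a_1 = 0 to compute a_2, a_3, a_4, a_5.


Substitute y = sum_n a_n x^n.
y''(x) has coefficient (n+2)(n+1) a_{n+2} at x^n;
-4 x y'(x) has coefficient -4 n a_n at x^n (shift);
9 y(x) has coefficient 9 a_n at x^n.
Matching x^n: (n+2)(n+1) a_{n+2} + (-4n + 9) a_n = 0.
Thus a_{n+2} = (4n - 9) / ((n+1)(n+2)) * a_n.

Check with a_0 = 1, a_1 = 0 (apply the recurrence for n = 0, 1, 2, 3): a_0 = 1, a_1 = 0, a_2 = -9/2, a_3 = 0, a_4 = 3/8, a_5 = 0.

a_(n+2) = (4n - 9) / ((n+1)(n+2)) * a_n; check: a_0 = 1, a_1 = 0, a_2 = -9/2, a_3 = 0, a_4 = 3/8, a_5 = 0


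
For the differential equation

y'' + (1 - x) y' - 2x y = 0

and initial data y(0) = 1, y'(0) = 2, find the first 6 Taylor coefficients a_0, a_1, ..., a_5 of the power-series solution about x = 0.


Ansatz: y(x) = sum_{n>=0} a_n x^n, so y'(x) = sum_{n>=1} n a_n x^(n-1) and y''(x) = sum_{n>=2} n(n-1) a_n x^(n-2).
Substitute into P(x) y'' + Q(x) y' + R(x) y = 0 with P(x) = 1, Q(x) = 1 - x, R(x) = -2x, and match powers of x.
Initial conditions: a_0 = 1, a_1 = 2.
Setting the coefficient of each power of x to zero and solving order by order (substituting the coefficients already found):
  x^0: 2 a_2 + a_1 = 0  ->  2 a_2 = -a_1 = -2  ->  a_2 = -1
  x^1: 6 a_3 + 2 a_2 - a_1 - 2 a_0 = 0  ->  6 a_3 = -2 a_2 + a_1 + 2 a_0 = 6  ->  a_3 = 1
  x^2: 12 a_4 + 3 a_3 - 2 a_2 - 2 a_1 = 0  ->  12 a_4 = -3 a_3 + 2 a_2 + 2 a_1 = -1  ->  a_4 = -1/12
  x^3: 20 a_5 + 4 a_4 - 3 a_3 - 2 a_2 = 0  ->  20 a_5 = -4 a_4 + 3 a_3 + 2 a_2 = 4/3  ->  a_5 = 1/15
Truncated series: y(x) = 1 + 2 x - x^2 + x^3 - (1/12) x^4 + (1/15) x^5 + O(x^6).

a_0 = 1; a_1 = 2; a_2 = -1; a_3 = 1; a_4 = -1/12; a_5 = 1/15


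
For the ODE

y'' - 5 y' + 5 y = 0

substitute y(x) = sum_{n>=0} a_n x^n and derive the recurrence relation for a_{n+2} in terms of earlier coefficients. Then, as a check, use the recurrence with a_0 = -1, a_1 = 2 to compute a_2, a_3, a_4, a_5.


Substitute y = sum_n a_n x^n.
y''(x) has coefficient (n+2)(n+1) a_{n+2} at x^n;
-5 y'(x) has coefficient -5 (n+1) a_{n+1} at x^n;
5 y(x) has coefficient 5 a_n at x^n.
Matching x^n: (n+2)(n+1) a_{n+2} - 5 (n+1) a_{n+1} + 5 a_n = 0.
Thus a_{n+2} = [5 (n+1) a_{n+1} - 5 a_n] / ((n+1)(n+2)).

Check with a_0 = -1, a_1 = 2 (apply the recurrence for n = 0, 1, 2, 3): a_0 = -1, a_1 = 2, a_2 = 15/2, a_3 = 65/6, a_4 = 125/12, a_5 = 185/24.

a_(n+2) = [5 (n+1) a_(n+1) - 5 a_n] / ((n+1)(n+2)); check: a_0 = -1, a_1 = 2, a_2 = 15/2, a_3 = 65/6, a_4 = 125/12, a_5 = 185/24


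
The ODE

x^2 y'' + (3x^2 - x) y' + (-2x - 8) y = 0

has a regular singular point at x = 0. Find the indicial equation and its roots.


Divide by x^2 to reach normal form y'' + P_1(x) y' + P_2(x) y = 0 with P_1(x) = 3 - 1/x and P_2(x) = -2/x - 8/x^2.
x = 0 is a singular point because the y'-coefficient 3 - 1/x has a pole at x = 0 and the y-coefficient -2/x - 8/x^2 has a pole at x = 0.
It is a regular singular point because x P_1(x) = p(x) = 3x - 1 and x^2 P_2(x) = q(x) = -2x - 8 are polynomials, hence analytic at x = 0.
p(0) = -1,  q(0) = -8.
Indicial equation: r(r-1) + p(0) r + q(0) = 0, i.e. r^2 + (p(0) - 1) r + q(0) = 0, i.e. r^2 - 2 r - 8 = 0.
Discriminant: (-2)^2 - 4(-8) = 36, so r = (2 ± 6)/2.
Solving: r_1 = 4, r_2 = -2.

indicial: r^2 - 2 r - 8 = 0; roots r_1 = 4, r_2 = -2


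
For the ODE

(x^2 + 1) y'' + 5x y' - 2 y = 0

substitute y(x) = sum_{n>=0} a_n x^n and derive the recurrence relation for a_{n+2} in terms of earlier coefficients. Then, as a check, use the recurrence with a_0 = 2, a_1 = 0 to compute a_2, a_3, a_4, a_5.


Substitute y = sum_n a_n x^n.
(1 + 1 x^2) y'' contributes (n+2)(n+1) a_{n+2} + n(n-1) a_n at x^n.
5 x y'(x) contributes 5 n a_n at x^n.
-2 y(x) contributes -2 a_n at x^n.
Matching x^n: (n+2)(n+1) a_{n+2} + (n(n-1) + 5 n - 2) a_n = 0.
Thus a_{n+2} = (-n(n-1) - 5 n + 2) / ((n+1)(n+2)) * a_n.

Check with a_0 = 2, a_1 = 0 (apply the recurrence for n = 0, 1, 2, 3): a_0 = 2, a_1 = 0, a_2 = 2, a_3 = 0, a_4 = -5/3, a_5 = 0.

a_(n+2) = (-n(n-1) - 5 n + 2) / ((n+1)(n+2)) * a_n; check: a_0 = 2, a_1 = 0, a_2 = 2, a_3 = 0, a_4 = -5/3, a_5 = 0


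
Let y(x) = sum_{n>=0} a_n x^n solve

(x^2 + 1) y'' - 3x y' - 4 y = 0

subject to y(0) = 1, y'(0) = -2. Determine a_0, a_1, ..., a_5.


Ansatz: y(x) = sum_{n>=0} a_n x^n, so y'(x) = sum_{n>=1} n a_n x^(n-1) and y''(x) = sum_{n>=2} n(n-1) a_n x^(n-2).
Substitute into P(x) y'' + Q(x) y' + R(x) y = 0 with P(x) = x^2 + 1, Q(x) = -3x, R(x) = -4, and match powers of x.
Initial conditions: a_0 = 1, a_1 = -2.
Setting the coefficient of each power of x to zero and solving order by order (substituting the coefficients already found):
  x^0: 2 a_2 - 4 a_0 = 0  ->  2 a_2 = 4 a_0 = 4  ->  a_2 = 2
  x^1: 6 a_3 - 7 a_1 = 0  ->  6 a_3 = 7 a_1 = -14  ->  a_3 = -7/3
  x^2: 12 a_4 - 8 a_2 = 0  ->  12 a_4 = 8 a_2 = 16  ->  a_4 = 4/3
  x^3: 20 a_5 - 7 a_3 = 0  ->  20 a_5 = 7 a_3 = -49/3  ->  a_5 = -49/60
Truncated series: y(x) = 1 - 2 x + 2 x^2 - (7/3) x^3 + (4/3) x^4 - (49/60) x^5 + O(x^6).

a_0 = 1; a_1 = -2; a_2 = 2; a_3 = -7/3; a_4 = 4/3; a_5 = -49/60


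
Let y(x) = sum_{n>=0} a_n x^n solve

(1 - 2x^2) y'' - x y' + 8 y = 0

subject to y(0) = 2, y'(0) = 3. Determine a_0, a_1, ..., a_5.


Ansatz: y(x) = sum_{n>=0} a_n x^n, so y'(x) = sum_{n>=1} n a_n x^(n-1) and y''(x) = sum_{n>=2} n(n-1) a_n x^(n-2).
Substitute into P(x) y'' + Q(x) y' + R(x) y = 0 with P(x) = 1 - 2x^2, Q(x) = -x, R(x) = 8, and match powers of x.
Initial conditions: a_0 = 2, a_1 = 3.
Setting the coefficient of each power of x to zero and solving order by order (substituting the coefficients already found):
  x^0: 2 a_2 + 8 a_0 = 0  ->  2 a_2 = -8 a_0 = -16  ->  a_2 = -8
  x^1: 6 a_3 + 7 a_1 = 0  ->  6 a_3 = -7 a_1 = -21  ->  a_3 = -7/2
  x^2: 12 a_4 + 2 a_2 = 0  ->  12 a_4 = -2 a_2 = 16  ->  a_4 = 4/3
  x^3: 20 a_5 - 7 a_3 = 0  ->  20 a_5 = 7 a_3 = -49/2  ->  a_5 = -49/40
Truncated series: y(x) = 2 + 3 x - 8 x^2 - (7/2) x^3 + (4/3) x^4 - (49/40) x^5 + O(x^6).

a_0 = 2; a_1 = 3; a_2 = -8; a_3 = -7/2; a_4 = 4/3; a_5 = -49/40


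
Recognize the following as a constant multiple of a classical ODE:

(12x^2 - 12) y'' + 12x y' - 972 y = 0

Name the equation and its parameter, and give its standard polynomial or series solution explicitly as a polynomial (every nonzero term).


All three coefficients share the factor -12; dividing through by -12 gives  (1 - x^2) y'' - x y' + 81 y = 0.
This matches the Chebyshev equation (1 - x^2) y'' - x y' + n^2 y = 0 (note the -x y' term, not -2x y') with n^2 = 81, so n = 9; the polynomial solution is T_9(x).
With y = sum_k a_k x^k, matching x^k gives (k+2)(k+1) a_{k+2} = (k^2 - n^2) a_k = (k - 9)(k + 9) a_k. The right side vanishes at k = 9, so the series with the parity of 9 terminates at degree 9.
Standard normalization: leading coefficient of T_n is 2^(n-1), so a_9 = 2^8 = 256. Work downward with a_k = (k+1)(k+2) a_{k+2} / ((k - 9)(k + 9)):
  a_7 = (8)(9)(256) / ((7 - 9)(7 + 9)) = 18432/(-32) = -576
  a_5 = (6)(7)(-576) / ((5 - 9)(5 + 9)) = -24192/(-56) = 432
  a_3 = (4)(5)(432) / ((3 - 9)(3 + 9)) = 8640/(-72) = -120
  a_1 = (2)(3)(-120) / ((1 - 9)(1 + 9)) = -720/(-80) = 9
Hence T_9(x) = 256 x^9 - 576 x^7 + 432 x^5 - 120 x^3 + 9 x.

T_9(x); series = 256 x^9 - 576 x^7 + 432 x^5 - 120 x^3 + 9 x


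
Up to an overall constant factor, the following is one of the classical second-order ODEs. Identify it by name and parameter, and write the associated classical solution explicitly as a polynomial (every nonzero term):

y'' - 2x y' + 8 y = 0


The equation is already in a standard form:  y'' - 2x y' + 8 y = 0.
This matches the Hermite equation y'' - 2x y' + 2n y = 0 with 2n = 8, so n = 4; the polynomial solution is H_4(x).
With y = sum_k a_k x^k, matching x^k gives (k+2)(k+1) a_{k+2} = 2(k - n) a_k = 2(k - 4) a_k. The right side vanishes at k = 4, so the series with the parity of 4 terminates at degree 4.
Standard normalization: leading coefficient of H_n is 2^n, so a_4 = 2^4 = 16. Work downward with a_k = (k+1)(k+2) a_{k+2} / (2(k - n)):
  a_2 = (3)(4)(16) / (2(2 - 4)) = 192/(-4) = -48
  a_0 = (1)(2)(-48) / (2(0 - 4)) = -96/(-8) = 12
Hence H_4(x) = 16 x^4 - 48 x^2 + 12.

H_4(x); series = 16 x^4 - 48 x^2 + 12


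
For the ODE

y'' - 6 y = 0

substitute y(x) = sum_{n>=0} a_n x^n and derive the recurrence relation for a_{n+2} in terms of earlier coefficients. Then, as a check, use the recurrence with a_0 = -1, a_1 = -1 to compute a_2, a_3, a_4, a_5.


Substitute y = sum_n a_n x^n into y'' + (const) y = 0.
y''(x) = sum_{n>=0} (n+2)(n+1) a_{n+2} x^n.
The ODE becomes sum_n [(n+2)(n+1) a_{n+2} - 6 a_n] x^n = 0.
Setting each coefficient to zero gives the recurrence:
  (n+2)(n+1) a_{n+2} - 6 a_n = 0,
  a_{n+2} = 6 / ((n+1)(n+2)) a_n.

Check with a_0 = -1, a_1 = -1 (apply the recurrence for n = 0, 1, 2, 3): a_0 = -1, a_1 = -1, a_2 = -3, a_3 = -1, a_4 = -3/2, a_5 = -3/10.

a_{n+2} = 6/((n+1)(n+2)) * a_n; check: a_0 = -1, a_1 = -1, a_2 = -3, a_3 = -1, a_4 = -3/2, a_5 = -3/10


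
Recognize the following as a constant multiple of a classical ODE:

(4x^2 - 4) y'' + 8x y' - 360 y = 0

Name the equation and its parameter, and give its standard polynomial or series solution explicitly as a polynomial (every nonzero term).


All three coefficients share the factor -4; dividing through by -4 gives  (1 - x^2) y'' - 2x y' + 90 y = 0.
This matches the Legendre equation (1 - x^2) y'' - 2x y' + n(n+1) y = 0 (note the -2x y' term) with n(n+1) = 90, so n = 9; the polynomial solution is P_9(x).
With y = sum_k a_k x^k, matching x^k gives (k+2)(k+1) a_{k+2} = [k(k+1) - n(n+1)] a_k = (k - 9)(k + 10) a_k. The right side vanishes at k = 9, so the series with the parity of 9 terminates at degree 9.
Standard normalization (P_n(1) = 1): leading coefficient (2n)!/(2^n (n!)^2) = 6402373705728000/(512*131681894400) = 12155/128, so a_9 = 12155/128. Work downward with a_k = (k+1)(k+2) a_{k+2} / ((k - 9)(k + 10)):
  a_7 = (8)(9)(12155/128) / ((7 - 9)(7 + 10)) = (109395/16)/(-34) = -6435/32
  a_5 = (6)(7)(-6435/32) / ((5 - 9)(5 + 10)) = (-135135/16)/(-60) = 9009/64
  a_3 = (4)(5)(9009/64) / ((3 - 9)(3 + 10)) = (45045/16)/(-78) = -1155/32
  a_1 = (2)(3)(-1155/32) / ((1 - 9)(1 + 10)) = (-3465/16)/(-88) = 315/128
Hence P_9(x) = 12155 x^9/128 - 6435 x^7/32 + 9009 x^5/64 - 1155 x^3/32 + 315 x/128.

P_9(x); series = 12155 x^9/128 - 6435 x^7/32 + 9009 x^5/64 - 1155 x^3/32 + 315 x/128


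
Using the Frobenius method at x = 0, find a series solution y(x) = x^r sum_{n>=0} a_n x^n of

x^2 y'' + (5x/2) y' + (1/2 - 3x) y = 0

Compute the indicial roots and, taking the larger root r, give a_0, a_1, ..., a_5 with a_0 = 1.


Write in Frobenius form y'' + (p(x)/x) y' + (q(x)/x^2) y = 0:
  p(x) = 5/2,  q(x) = 1/2 - 3x.
Indicial equation: r(r-1) + (5/2) r + (1/2) = 0 -> roots r_1 = -1/2, r_2 = -1.
Take r = r_1 = -1/2. Let y(x) = x^r sum_{n>=0} a_n x^n with a_0 = 1.
Substitute y = x^r sum a_n x^n and match x^{r+n}. The recurrence is
  D(n) a_n - 3 a_{n-1} = 0,  where D(n) = (r+n)(r+n-1) + (5/2)(r+n) + (1/2).
  a_n = 3 / D(n) * a_{n-1}.
Since the indicial polynomial factors as (r - r_1)(r - r_2), D(n) = (r_1 + n - r_1)(r_1 + n - r_2) = n(n + 1/2).
Evaluating step by step (a_0 = 1):
  n = 1: D(1) = 1(1 + 1/2) = 3/2; numerator = 3(1) = 3; a_1 = (3)/(3/2) = 2
  n = 2: D(2) = 2(2 + 1/2) = 5; numerator = 3(2) = 6; a_2 = (6)/(5) = 6/5
  n = 3: D(3) = 3(3 + 1/2) = 21/2; numerator = 3(6/5) = 18/5; a_3 = (18/5)/(21/2) = 12/35
  n = 4: D(4) = 4(4 + 1/2) = 18; numerator = 3(12/35) = 36/35; a_4 = (36/35)/(18) = 2/35
  n = 5: D(5) = 5(5 + 1/2) = 55/2; numerator = 3(2/35) = 6/35; a_5 = (6/35)/(55/2) = 12/1925

r = -1/2; a_0 = 1; a_1 = 2; a_2 = 6/5; a_3 = 12/35; a_4 = 2/35; a_5 = 12/1925


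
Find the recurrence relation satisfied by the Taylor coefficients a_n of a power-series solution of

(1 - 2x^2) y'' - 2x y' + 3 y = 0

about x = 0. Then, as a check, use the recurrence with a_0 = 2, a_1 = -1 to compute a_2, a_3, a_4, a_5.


Substitute y = sum_n a_n x^n.
(1 - 2 x^2) y'' contributes (n+2)(n+1) a_{n+2} - 2 n(n-1) a_n at x^n.
-2 x y'(x) contributes -2 n a_n at x^n.
3 y(x) contributes 3 a_n at x^n.
Matching x^n: (n+2)(n+1) a_{n+2} + (-2 n(n-1) - 2 n + 3) a_n = 0.
Thus a_{n+2} = (2 n(n-1) + 2 n - 3) / ((n+1)(n+2)) * a_n.

Check with a_0 = 2, a_1 = -1 (apply the recurrence for n = 0, 1, 2, 3): a_0 = 2, a_1 = -1, a_2 = -3, a_3 = 1/6, a_4 = -5/4, a_5 = 1/8.

a_(n+2) = (2 n(n-1) + 2 n - 3) / ((n+1)(n+2)) * a_n; check: a_0 = 2, a_1 = -1, a_2 = -3, a_3 = 1/6, a_4 = -5/4, a_5 = 1/8


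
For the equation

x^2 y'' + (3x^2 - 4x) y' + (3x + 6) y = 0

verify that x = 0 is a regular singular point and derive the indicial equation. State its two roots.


Divide by x^2 to reach normal form y'' + P_1(x) y' + P_2(x) y = 0 with P_1(x) = 3 - 4/x and P_2(x) = 3/x + 6/x^2.
x = 0 is a singular point because the y'-coefficient 3 - 4/x has a pole at x = 0 and the y-coefficient 3/x + 6/x^2 has a pole at x = 0.
It is a regular singular point because x P_1(x) = p(x) = 3x - 4 and x^2 P_2(x) = q(x) = 3x + 6 are polynomials, hence analytic at x = 0.
p(0) = -4,  q(0) = 6.
Indicial equation: r(r-1) + p(0) r + q(0) = 0, i.e. r^2 + (p(0) - 1) r + q(0) = 0, i.e. r^2 - 5 r + 6 = 0.
Discriminant: (-5)^2 - 4(6) = 1, so r = (5 ± 1)/2.
Solving: r_1 = 3, r_2 = 2.

indicial: r^2 - 5 r + 6 = 0; roots r_1 = 3, r_2 = 2


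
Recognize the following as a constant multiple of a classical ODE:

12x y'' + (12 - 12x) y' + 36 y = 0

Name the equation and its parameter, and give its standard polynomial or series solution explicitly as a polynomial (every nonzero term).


All three coefficients share the factor 12; dividing through by 12 gives  x y'' + (1 - x) y' + 3 y = 0.
This matches the Laguerre equation x y'' + (1 - x) y' + n y = 0 with n = 3; the polynomial solution is L_3(x).
With y = sum_k a_k x^k, matching x^k gives (k+1)k a_{k+1} + (k+1) a_{k+1} - k a_k + n a_k = 0, i.e. (k+1)^2 a_{k+1} = (k - n) a_k = (k - 3) a_k. The right side vanishes at k = 3, so the series terminates at degree 3.
Standard normalization L_n(0) = 1 gives a_0 = 1. Work upward with a_{k+1} = (k - 3) a_k / (k+1)^2:
  a_1 = (0 - 3)(1) / 1^2 = -3/1 = -3
  a_2 = (1 - 3)(-3) / 2^2 = 6/4 = 3/2
  a_3 = (2 - 3)(3/2) / 3^2 = (-3/2)/9 = -1/6
Hence L_3(x) = -x^3/6 + 3 x^2/2 - 3 x + 1.

L_3(x); series = -x^3/6 + 3 x^2/2 - 3 x + 1


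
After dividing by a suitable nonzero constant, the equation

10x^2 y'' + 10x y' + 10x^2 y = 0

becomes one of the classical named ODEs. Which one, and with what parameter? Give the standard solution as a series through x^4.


All three coefficients share the factor 10; dividing through by 10 gives  x^2 y'' + x y' + x^2 y = 0.
This matches the Bessel equation x^2 y'' + x y' + (x^2 - nu^2) y = 0 with nu^2 = 0, so nu = 0; the solution bounded at x = 0 is J_0(x).
Frobenius at x = 0: indicial roots ±nu; for r = nu the recurrence k(k + 2nu) c_k = -c_{k-2} gives the standard series J_nu(x) = sum_{k>=0} (-1)^k / (k! (k+nu)!) (x/2)^(2k+nu). Evaluate the first 3 terms:
  k = 0: (-1)^0 / (0! * 0! * 2^0) x^0 = 1/(1*1*1) x^0 = (1) x^0
  k = 1: (-1)^1 / (1! * 1! * 2^2) x^2 = -1/(1*1*4) x^2 = (-1/4) x^2
  k = 2: (-1)^2 / (2! * 2! * 2^4) x^4 = 1/(2*2*16) x^4 = (1/64) x^4
Hence J_0(x) = x^4/64 - x^2/4 + 1 + ....

J_0(x); series = x^4/64 - x^2/4 + 1


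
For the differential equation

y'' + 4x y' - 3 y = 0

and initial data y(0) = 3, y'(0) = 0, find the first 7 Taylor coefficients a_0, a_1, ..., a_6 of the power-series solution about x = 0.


Ansatz: y(x) = sum_{n>=0} a_n x^n, so y'(x) = sum_{n>=1} n a_n x^(n-1) and y''(x) = sum_{n>=2} n(n-1) a_n x^(n-2).
Substitute into P(x) y'' + Q(x) y' + R(x) y = 0 with P(x) = 1, Q(x) = 4x, R(x) = -3, and match powers of x.
Initial conditions: a_0 = 3, a_1 = 0.
Setting the coefficient of each power of x to zero and solving order by order (substituting the coefficients already found):
  x^0: 2 a_2 - 3 a_0 = 0  ->  2 a_2 = 3 a_0 = 9  ->  a_2 = 9/2
  x^1: 6 a_3 + a_1 = 0  ->  6 a_3 = -a_1 = 0  ->  a_3 = 0
  x^2: 12 a_4 + 5 a_2 = 0  ->  12 a_4 = -5 a_2 = -45/2  ->  a_4 = -15/8
  x^3: 20 a_5 + 9 a_3 = 0  ->  20 a_5 = -9 a_3 = 0  ->  a_5 = 0
  x^4: 30 a_6 + 13 a_4 = 0  ->  30 a_6 = -13 a_4 = 195/8  ->  a_6 = 13/16
Truncated series: y(x) = 3 + (9/2) x^2 - (15/8) x^4 + (13/16) x^6 + O(x^7).

a_0 = 3; a_1 = 0; a_2 = 9/2; a_3 = 0; a_4 = -15/8; a_5 = 0; a_6 = 13/16


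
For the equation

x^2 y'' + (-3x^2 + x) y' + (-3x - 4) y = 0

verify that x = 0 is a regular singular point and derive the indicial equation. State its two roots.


Divide by x^2 to reach normal form y'' + P_1(x) y' + P_2(x) y = 0 with P_1(x) = -3 + 1/x and P_2(x) = -3/x - 4/x^2.
x = 0 is a singular point because the y'-coefficient -3 + 1/x has a pole at x = 0 and the y-coefficient -3/x - 4/x^2 has a pole at x = 0.
It is a regular singular point because x P_1(x) = p(x) = 1 - 3x and x^2 P_2(x) = q(x) = -3x - 4 are polynomials, hence analytic at x = 0.
p(0) = 1,  q(0) = -4.
Indicial equation: r(r-1) + p(0) r + q(0) = 0, i.e. r^2 + (p(0) - 1) r + q(0) = 0, i.e. r^2 - 4 = 0.
Discriminant: (0)^2 - 4(-4) = 16, so r = (0 ± 4)/2.
Solving: r_1 = 2, r_2 = -2.

indicial: r^2 - 4 = 0; roots r_1 = 2, r_2 = -2


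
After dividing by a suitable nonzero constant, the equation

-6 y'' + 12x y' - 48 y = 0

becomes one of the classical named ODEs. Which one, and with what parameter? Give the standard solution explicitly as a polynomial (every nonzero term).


All three coefficients share the factor -6; dividing through by -6 gives  y'' - 2x y' + 8 y = 0.
This matches the Hermite equation y'' - 2x y' + 2n y = 0 with 2n = 8, so n = 4; the polynomial solution is H_4(x).
With y = sum_k a_k x^k, matching x^k gives (k+2)(k+1) a_{k+2} = 2(k - n) a_k = 2(k - 4) a_k. The right side vanishes at k = 4, so the series with the parity of 4 terminates at degree 4.
Standard normalization: leading coefficient of H_n is 2^n, so a_4 = 2^4 = 16. Work downward with a_k = (k+1)(k+2) a_{k+2} / (2(k - n)):
  a_2 = (3)(4)(16) / (2(2 - 4)) = 192/(-4) = -48
  a_0 = (1)(2)(-48) / (2(0 - 4)) = -96/(-8) = 12
Hence H_4(x) = 16 x^4 - 48 x^2 + 12.

H_4(x); series = 16 x^4 - 48 x^2 + 12


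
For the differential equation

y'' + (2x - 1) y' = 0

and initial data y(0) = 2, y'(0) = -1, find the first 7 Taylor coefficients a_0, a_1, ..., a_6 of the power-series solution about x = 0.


Ansatz: y(x) = sum_{n>=0} a_n x^n, so y'(x) = sum_{n>=1} n a_n x^(n-1) and y''(x) = sum_{n>=2} n(n-1) a_n x^(n-2).
Substitute into P(x) y'' + Q(x) y' + R(x) y = 0 with P(x) = 1, Q(x) = 2x - 1, R(x) = 0, and match powers of x.
Initial conditions: a_0 = 2, a_1 = -1.
Setting the coefficient of each power of x to zero and solving order by order (substituting the coefficients already found):
  x^0: 2 a_2 - a_1 = 0  ->  2 a_2 = a_1 = -1  ->  a_2 = -1/2
  x^1: 6 a_3 - 2 a_2 + 2 a_1 = 0  ->  6 a_3 = 2 a_2 - 2 a_1 = 1  ->  a_3 = 1/6
  x^2: 12 a_4 - 3 a_3 + 4 a_2 = 0  ->  12 a_4 = 3 a_3 - 4 a_2 = 5/2  ->  a_4 = 5/24
  x^3: 20 a_5 - 4 a_4 + 6 a_3 = 0  ->  20 a_5 = 4 a_4 - 6 a_3 = -1/6  ->  a_5 = -1/120
  x^4: 30 a_6 - 5 a_5 + 8 a_4 = 0  ->  30 a_6 = 5 a_5 - 8 a_4 = -41/24  ->  a_6 = -41/720
Truncated series: y(x) = 2 - x - (1/2) x^2 + (1/6) x^3 + (5/24) x^4 - (1/120) x^5 - (41/720) x^6 + O(x^7).

a_0 = 2; a_1 = -1; a_2 = -1/2; a_3 = 1/6; a_4 = 5/24; a_5 = -1/120; a_6 = -41/720


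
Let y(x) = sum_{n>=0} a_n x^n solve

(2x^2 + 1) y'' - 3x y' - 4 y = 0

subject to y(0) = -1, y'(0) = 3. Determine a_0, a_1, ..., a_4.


Ansatz: y(x) = sum_{n>=0} a_n x^n, so y'(x) = sum_{n>=1} n a_n x^(n-1) and y''(x) = sum_{n>=2} n(n-1) a_n x^(n-2).
Substitute into P(x) y'' + Q(x) y' + R(x) y = 0 with P(x) = 2x^2 + 1, Q(x) = -3x, R(x) = -4, and match powers of x.
Initial conditions: a_0 = -1, a_1 = 3.
Setting the coefficient of each power of x to zero and solving order by order (substituting the coefficients already found):
  x^0: 2 a_2 - 4 a_0 = 0  ->  2 a_2 = 4 a_0 = -4  ->  a_2 = -2
  x^1: 6 a_3 - 7 a_1 = 0  ->  6 a_3 = 7 a_1 = 21  ->  a_3 = 7/2
  x^2: 12 a_4 - 6 a_2 = 0  ->  12 a_4 = 6 a_2 = -12  ->  a_4 = -1
Truncated series: y(x) = -1 + 3 x - 2 x^2 + (7/2) x^3 - x^4 + O(x^5).

a_0 = -1; a_1 = 3; a_2 = -2; a_3 = 7/2; a_4 = -1


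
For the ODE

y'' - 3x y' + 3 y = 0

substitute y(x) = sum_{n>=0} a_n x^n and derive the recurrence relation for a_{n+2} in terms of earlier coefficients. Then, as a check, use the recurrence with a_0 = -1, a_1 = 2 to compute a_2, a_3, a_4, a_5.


Substitute y = sum_n a_n x^n.
y''(x) has coefficient (n+2)(n+1) a_{n+2} at x^n;
-3 x y'(x) has coefficient -3 n a_n at x^n (shift);
3 y(x) has coefficient 3 a_n at x^n.
Matching x^n: (n+2)(n+1) a_{n+2} + (-3n + 3) a_n = 0.
Thus a_{n+2} = (3n - 3) / ((n+1)(n+2)) * a_n.

Check with a_0 = -1, a_1 = 2 (apply the recurrence for n = 0, 1, 2, 3): a_0 = -1, a_1 = 2, a_2 = 3/2, a_3 = 0, a_4 = 3/8, a_5 = 0.

a_(n+2) = (3n - 3) / ((n+1)(n+2)) * a_n; check: a_0 = -1, a_1 = 2, a_2 = 3/2, a_3 = 0, a_4 = 3/8, a_5 = 0


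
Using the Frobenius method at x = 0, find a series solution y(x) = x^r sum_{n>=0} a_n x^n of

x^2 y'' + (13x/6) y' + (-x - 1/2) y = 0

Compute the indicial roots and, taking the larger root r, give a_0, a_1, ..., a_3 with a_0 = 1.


Write in Frobenius form y'' + (p(x)/x) y' + (q(x)/x^2) y = 0:
  p(x) = 13/6,  q(x) = -x - 1/2.
Indicial equation: r(r-1) + (13/6) r + (-1/2) = 0 -> roots r_1 = 1/3, r_2 = -3/2.
Take r = r_1 = 1/3. Let y(x) = x^r sum_{n>=0} a_n x^n with a_0 = 1.
Substitute y = x^r sum a_n x^n and match x^{r+n}. The recurrence is
  D(n) a_n - 1 a_{n-1} = 0,  where D(n) = (r+n)(r+n-1) + (13/6)(r+n) + (-1/2).
  a_n = 1 / D(n) * a_{n-1}.
Since the indicial polynomial factors as (r - r_1)(r - r_2), D(n) = (r_1 + n - r_1)(r_1 + n - r_2) = n(n + 11/6).
Evaluating step by step (a_0 = 1):
  n = 1: D(1) = 1(1 + 11/6) = 17/6; numerator = 1(1) = 1; a_1 = (1)/(17/6) = 6/17
  n = 2: D(2) = 2(2 + 11/6) = 23/3; numerator = 1(6/17) = 6/17; a_2 = (6/17)/(23/3) = 18/391
  n = 3: D(3) = 3(3 + 11/6) = 29/2; numerator = 1(18/391) = 18/391; a_3 = (18/391)/(29/2) = 36/11339

r = 1/3; a_0 = 1; a_1 = 6/17; a_2 = 18/391; a_3 = 36/11339


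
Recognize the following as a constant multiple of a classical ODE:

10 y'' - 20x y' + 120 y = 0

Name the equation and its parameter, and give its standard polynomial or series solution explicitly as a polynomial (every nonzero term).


All three coefficients share the factor 10; dividing through by 10 gives  y'' - 2x y' + 12 y = 0.
This matches the Hermite equation y'' - 2x y' + 2n y = 0 with 2n = 12, so n = 6; the polynomial solution is H_6(x).
With y = sum_k a_k x^k, matching x^k gives (k+2)(k+1) a_{k+2} = 2(k - n) a_k = 2(k - 6) a_k. The right side vanishes at k = 6, so the series with the parity of 6 terminates at degree 6.
Standard normalization: leading coefficient of H_n is 2^n, so a_6 = 2^6 = 64. Work downward with a_k = (k+1)(k+2) a_{k+2} / (2(k - n)):
  a_4 = (5)(6)(64) / (2(4 - 6)) = 1920/(-4) = -480
  a_2 = (3)(4)(-480) / (2(2 - 6)) = -5760/(-8) = 720
  a_0 = (1)(2)(720) / (2(0 - 6)) = 1440/(-12) = -120
Hence H_6(x) = 64 x^6 - 480 x^4 + 720 x^2 - 120.

H_6(x); series = 64 x^6 - 480 x^4 + 720 x^2 - 120


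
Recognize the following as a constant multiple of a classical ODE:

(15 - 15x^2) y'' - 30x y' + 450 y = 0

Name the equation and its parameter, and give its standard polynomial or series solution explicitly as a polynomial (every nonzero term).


All three coefficients share the factor 15; dividing through by 15 gives  (1 - x^2) y'' - 2x y' + 30 y = 0.
This matches the Legendre equation (1 - x^2) y'' - 2x y' + n(n+1) y = 0 (note the -2x y' term) with n(n+1) = 30, so n = 5; the polynomial solution is P_5(x).
With y = sum_k a_k x^k, matching x^k gives (k+2)(k+1) a_{k+2} = [k(k+1) - n(n+1)] a_k = (k - 5)(k + 6) a_k. The right side vanishes at k = 5, so the series with the parity of 5 terminates at degree 5.
Standard normalization (P_n(1) = 1): leading coefficient (2n)!/(2^n (n!)^2) = 3628800/(32*14400) = 63/8, so a_5 = 63/8. Work downward with a_k = (k+1)(k+2) a_{k+2} / ((k - 5)(k + 6)):
  a_3 = (4)(5)(63/8) / ((3 - 5)(3 + 6)) = (315/2)/(-18) = -35/4
  a_1 = (2)(3)(-35/4) / ((1 - 5)(1 + 6)) = (-105/2)/(-28) = 15/8
Hence P_5(x) = 63 x^5/8 - 35 x^3/4 + 15 x/8.

P_5(x); series = 63 x^5/8 - 35 x^3/4 + 15 x/8


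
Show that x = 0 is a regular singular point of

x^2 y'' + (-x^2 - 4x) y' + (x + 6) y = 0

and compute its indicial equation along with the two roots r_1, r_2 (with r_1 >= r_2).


Divide by x^2 to reach normal form y'' + P_1(x) y' + P_2(x) y = 0 with P_1(x) = -1 - 4/x and P_2(x) = 1/x + 6/x^2.
x = 0 is a singular point because the y'-coefficient -1 - 4/x has a pole at x = 0 and the y-coefficient 1/x + 6/x^2 has a pole at x = 0.
It is a regular singular point because x P_1(x) = p(x) = -x - 4 and x^2 P_2(x) = q(x) = x + 6 are polynomials, hence analytic at x = 0.
p(0) = -4,  q(0) = 6.
Indicial equation: r(r-1) + p(0) r + q(0) = 0, i.e. r^2 + (p(0) - 1) r + q(0) = 0, i.e. r^2 - 5 r + 6 = 0.
Discriminant: (-5)^2 - 4(6) = 1, so r = (5 ± 1)/2.
Solving: r_1 = 3, r_2 = 2.

indicial: r^2 - 5 r + 6 = 0; roots r_1 = 3, r_2 = 2


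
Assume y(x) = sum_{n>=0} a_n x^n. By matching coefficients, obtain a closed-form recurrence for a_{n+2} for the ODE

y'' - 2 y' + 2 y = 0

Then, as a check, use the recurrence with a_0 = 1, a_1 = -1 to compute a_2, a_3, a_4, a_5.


Substitute y = sum_n a_n x^n.
y''(x) has coefficient (n+2)(n+1) a_{n+2} at x^n;
-2 y'(x) has coefficient -2 (n+1) a_{n+1} at x^n;
2 y(x) has coefficient 2 a_n at x^n.
Matching x^n: (n+2)(n+1) a_{n+2} - 2 (n+1) a_{n+1} + 2 a_n = 0.
Thus a_{n+2} = [2 (n+1) a_{n+1} - 2 a_n] / ((n+1)(n+2)).

Check with a_0 = 1, a_1 = -1 (apply the recurrence for n = 0, 1, 2, 3): a_0 = 1, a_1 = -1, a_2 = -2, a_3 = -1, a_4 = -1/6, a_5 = 1/30.

a_(n+2) = [2 (n+1) a_(n+1) - 2 a_n] / ((n+1)(n+2)); check: a_0 = 1, a_1 = -1, a_2 = -2, a_3 = -1, a_4 = -1/6, a_5 = 1/30


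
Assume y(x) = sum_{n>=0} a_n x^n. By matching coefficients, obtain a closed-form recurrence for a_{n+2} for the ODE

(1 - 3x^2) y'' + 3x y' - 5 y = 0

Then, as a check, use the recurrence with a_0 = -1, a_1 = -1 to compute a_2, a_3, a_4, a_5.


Substitute y = sum_n a_n x^n.
(1 - 3 x^2) y'' contributes (n+2)(n+1) a_{n+2} - 3 n(n-1) a_n at x^n.
3 x y'(x) contributes 3 n a_n at x^n.
-5 y(x) contributes -5 a_n at x^n.
Matching x^n: (n+2)(n+1) a_{n+2} + (-3 n(n-1) + 3 n - 5) a_n = 0.
Thus a_{n+2} = (3 n(n-1) - 3 n + 5) / ((n+1)(n+2)) * a_n.

Check with a_0 = -1, a_1 = -1 (apply the recurrence for n = 0, 1, 2, 3): a_0 = -1, a_1 = -1, a_2 = -5/2, a_3 = -1/3, a_4 = -25/24, a_5 = -7/30.

a_(n+2) = (3 n(n-1) - 3 n + 5) / ((n+1)(n+2)) * a_n; check: a_0 = -1, a_1 = -1, a_2 = -5/2, a_3 = -1/3, a_4 = -25/24, a_5 = -7/30


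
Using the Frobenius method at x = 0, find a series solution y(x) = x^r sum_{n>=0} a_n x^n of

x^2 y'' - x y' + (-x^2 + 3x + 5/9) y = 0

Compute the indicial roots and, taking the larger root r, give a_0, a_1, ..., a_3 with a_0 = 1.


Write in Frobenius form y'' + (p(x)/x) y' + (q(x)/x^2) y = 0:
  p(x) = -1,  q(x) = -x^2 + 3x + 5/9.
Indicial equation: r(r-1) + (-1) r + (5/9) = 0 -> roots r_1 = 5/3, r_2 = 1/3.
Take r = r_1 = 5/3. Let y(x) = x^r sum_{n>=0} a_n x^n with a_0 = 1.
Substitute y = x^r sum a_n x^n and match x^{r+n}. The recurrence is
  D(n) a_n + 3 a_{n-1} - 1 a_{n-2} = 0,  where D(n) = (r+n)(r+n-1) + (-1)(r+n) + (5/9).
  a_n = [-3 a_{n-1} + 1 a_{n-2}] / D(n).
Since the indicial polynomial factors as (r - r_1)(r - r_2), D(n) = (r_1 + n - r_1)(r_1 + n - r_2) = n(n + 4/3).
Evaluating step by step (a_0 = 1):
  n = 1: D(1) = 1(1 + 4/3) = 7/3; numerator = -3(1) = -3; a_1 = (-3)/(7/3) = -9/7
  n = 2: D(2) = 2(2 + 4/3) = 20/3; numerator = -3(-9/7) + 1(1) = 34/7; a_2 = (34/7)/(20/3) = 51/70
  n = 3: D(3) = 3(3 + 4/3) = 13; numerator = -3(51/70) + 1(-9/7) = -243/70; a_3 = (-243/70)/(13) = -243/910

r = 5/3; a_0 = 1; a_1 = -9/7; a_2 = 51/70; a_3 = -243/910


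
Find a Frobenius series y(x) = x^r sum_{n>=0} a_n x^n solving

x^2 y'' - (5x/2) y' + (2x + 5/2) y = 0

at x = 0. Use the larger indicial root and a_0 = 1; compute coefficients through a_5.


Write in Frobenius form y'' + (p(x)/x) y' + (q(x)/x^2) y = 0:
  p(x) = -5/2,  q(x) = 2x + 5/2.
Indicial equation: r(r-1) + (-5/2) r + (5/2) = 0 -> roots r_1 = 5/2, r_2 = 1.
Take r = r_1 = 5/2. Let y(x) = x^r sum_{n>=0} a_n x^n with a_0 = 1.
Substitute y = x^r sum a_n x^n and match x^{r+n}. The recurrence is
  D(n) a_n + 2 a_{n-1} = 0,  where D(n) = (r+n)(r+n-1) + (-5/2)(r+n) + (5/2).
  a_n = -2 / D(n) * a_{n-1}.
Since the indicial polynomial factors as (r - r_1)(r - r_2), D(n) = (r_1 + n - r_1)(r_1 + n - r_2) = n(n + 3/2).
Evaluating step by step (a_0 = 1):
  n = 1: D(1) = 1(1 + 3/2) = 5/2; numerator = -2(1) = -2; a_1 = (-2)/(5/2) = -4/5
  n = 2: D(2) = 2(2 + 3/2) = 7; numerator = -2(-4/5) = 8/5; a_2 = (8/5)/(7) = 8/35
  n = 3: D(3) = 3(3 + 3/2) = 27/2; numerator = -2(8/35) = -16/35; a_3 = (-16/35)/(27/2) = -32/945
  n = 4: D(4) = 4(4 + 3/2) = 22; numerator = -2(-32/945) = 64/945; a_4 = (64/945)/(22) = 32/10395
  n = 5: D(5) = 5(5 + 3/2) = 65/2; numerator = -2(32/10395) = -64/10395; a_5 = (-64/10395)/(65/2) = -128/675675

r = 5/2; a_0 = 1; a_1 = -4/5; a_2 = 8/35; a_3 = -32/945; a_4 = 32/10395; a_5 = -128/675675


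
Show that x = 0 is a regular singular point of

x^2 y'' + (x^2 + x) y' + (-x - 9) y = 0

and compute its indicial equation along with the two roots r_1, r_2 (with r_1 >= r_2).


Divide by x^2 to reach normal form y'' + P_1(x) y' + P_2(x) y = 0 with P_1(x) = 1 + 1/x and P_2(x) = -1/x - 9/x^2.
x = 0 is a singular point because the y'-coefficient 1 + 1/x has a pole at x = 0 and the y-coefficient -1/x - 9/x^2 has a pole at x = 0.
It is a regular singular point because x P_1(x) = p(x) = x + 1 and x^2 P_2(x) = q(x) = -x - 9 are polynomials, hence analytic at x = 0.
p(0) = 1,  q(0) = -9.
Indicial equation: r(r-1) + p(0) r + q(0) = 0, i.e. r^2 + (p(0) - 1) r + q(0) = 0, i.e. r^2 - 9 = 0.
Discriminant: (0)^2 - 4(-9) = 36, so r = (0 ± 6)/2.
Solving: r_1 = 3, r_2 = -3.

indicial: r^2 - 9 = 0; roots r_1 = 3, r_2 = -3


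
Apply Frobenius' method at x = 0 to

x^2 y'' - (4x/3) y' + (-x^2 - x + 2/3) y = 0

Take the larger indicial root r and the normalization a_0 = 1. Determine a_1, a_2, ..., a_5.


Write in Frobenius form y'' + (p(x)/x) y' + (q(x)/x^2) y = 0:
  p(x) = -4/3,  q(x) = -x^2 - x + 2/3.
Indicial equation: r(r-1) + (-4/3) r + (2/3) = 0 -> roots r_1 = 2, r_2 = 1/3.
Take r = r_1 = 2. Let y(x) = x^r sum_{n>=0} a_n x^n with a_0 = 1.
Substitute y = x^r sum a_n x^n and match x^{r+n}. The recurrence is
  D(n) a_n - 1 a_{n-1} - 1 a_{n-2} = 0,  where D(n) = (r+n)(r+n-1) + (-4/3)(r+n) + (2/3).
  a_n = [1 a_{n-1} + 1 a_{n-2}] / D(n).
Since the indicial polynomial factors as (r - r_1)(r - r_2), D(n) = (r_1 + n - r_1)(r_1 + n - r_2) = n(n + 5/3).
Evaluating step by step (a_0 = 1):
  n = 1: D(1) = 1(1 + 5/3) = 8/3; numerator = 1(1) = 1; a_1 = (1)/(8/3) = 3/8
  n = 2: D(2) = 2(2 + 5/3) = 22/3; numerator = 1(3/8) + 1(1) = 11/8; a_2 = (11/8)/(22/3) = 3/16
  n = 3: D(3) = 3(3 + 5/3) = 14; numerator = 1(3/16) + 1(3/8) = 9/16; a_3 = (9/16)/(14) = 9/224
  n = 4: D(4) = 4(4 + 5/3) = 68/3; numerator = 1(9/224) + 1(3/16) = 51/224; a_4 = (51/224)/(68/3) = 9/896
  n = 5: D(5) = 5(5 + 5/3) = 100/3; numerator = 1(9/896) + 1(9/224) = 45/896; a_5 = (45/896)/(100/3) = 27/17920

r = 2; a_0 = 1; a_1 = 3/8; a_2 = 3/16; a_3 = 9/224; a_4 = 9/896; a_5 = 27/17920


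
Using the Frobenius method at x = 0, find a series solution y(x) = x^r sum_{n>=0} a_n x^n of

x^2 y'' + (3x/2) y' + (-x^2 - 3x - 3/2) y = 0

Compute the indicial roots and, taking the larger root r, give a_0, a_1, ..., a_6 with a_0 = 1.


Write in Frobenius form y'' + (p(x)/x) y' + (q(x)/x^2) y = 0:
  p(x) = 3/2,  q(x) = -x^2 - 3x - 3/2.
Indicial equation: r(r-1) + (3/2) r + (-3/2) = 0 -> roots r_1 = 1, r_2 = -3/2.
Take r = r_1 = 1. Let y(x) = x^r sum_{n>=0} a_n x^n with a_0 = 1.
Substitute y = x^r sum a_n x^n and match x^{r+n}. The recurrence is
  D(n) a_n - 3 a_{n-1} - 1 a_{n-2} = 0,  where D(n) = (r+n)(r+n-1) + (3/2)(r+n) + (-3/2).
  a_n = [3 a_{n-1} + 1 a_{n-2}] / D(n).
Since the indicial polynomial factors as (r - r_1)(r - r_2), D(n) = (r_1 + n - r_1)(r_1 + n - r_2) = n(n + 5/2).
Evaluating step by step (a_0 = 1):
  n = 1: D(1) = 1(1 + 5/2) = 7/2; numerator = 3(1) = 3; a_1 = (3)/(7/2) = 6/7
  n = 2: D(2) = 2(2 + 5/2) = 9; numerator = 3(6/7) + 1(1) = 25/7; a_2 = (25/7)/(9) = 25/63
  n = 3: D(3) = 3(3 + 5/2) = 33/2; numerator = 3(25/63) + 1(6/7) = 43/21; a_3 = (43/21)/(33/2) = 86/693
  n = 4: D(4) = 4(4 + 5/2) = 26; numerator = 3(86/693) + 1(25/63) = 533/693; a_4 = (533/693)/(26) = 41/1386
  n = 5: D(5) = 5(5 + 5/2) = 75/2; numerator = 3(41/1386) + 1(86/693) = 295/1386; a_5 = (295/1386)/(75/2) = 59/10395
  n = 6: D(6) = 6(6 + 5/2) = 51; numerator = 3(59/10395) + 1(41/1386) = 323/6930; a_6 = (323/6930)/(51) = 19/20790

r = 1; a_0 = 1; a_1 = 6/7; a_2 = 25/63; a_3 = 86/693; a_4 = 41/1386; a_5 = 59/10395; a_6 = 19/20790


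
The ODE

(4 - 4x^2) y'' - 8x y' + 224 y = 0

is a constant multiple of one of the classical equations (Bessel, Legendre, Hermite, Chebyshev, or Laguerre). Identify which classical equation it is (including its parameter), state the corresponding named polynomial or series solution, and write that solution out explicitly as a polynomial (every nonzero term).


All three coefficients share the factor 4; dividing through by 4 gives  (1 - x^2) y'' - 2x y' + 56 y = 0.
This matches the Legendre equation (1 - x^2) y'' - 2x y' + n(n+1) y = 0 (note the -2x y' term) with n(n+1) = 56, so n = 7; the polynomial solution is P_7(x).
With y = sum_k a_k x^k, matching x^k gives (k+2)(k+1) a_{k+2} = [k(k+1) - n(n+1)] a_k = (k - 7)(k + 8) a_k. The right side vanishes at k = 7, so the series with the parity of 7 terminates at degree 7.
Standard normalization (P_n(1) = 1): leading coefficient (2n)!/(2^n (n!)^2) = 87178291200/(128*25401600) = 429/16, so a_7 = 429/16. Work downward with a_k = (k+1)(k+2) a_{k+2} / ((k - 7)(k + 8)):
  a_5 = (6)(7)(429/16) / ((5 - 7)(5 + 8)) = (9009/8)/(-26) = -693/16
  a_3 = (4)(5)(-693/16) / ((3 - 7)(3 + 8)) = (-3465/4)/(-44) = 315/16
  a_1 = (2)(3)(315/16) / ((1 - 7)(1 + 8)) = (945/8)/(-54) = -35/16
Hence P_7(x) = 429 x^7/16 - 693 x^5/16 + 315 x^3/16 - 35 x/16.

P_7(x); series = 429 x^7/16 - 693 x^5/16 + 315 x^3/16 - 35 x/16


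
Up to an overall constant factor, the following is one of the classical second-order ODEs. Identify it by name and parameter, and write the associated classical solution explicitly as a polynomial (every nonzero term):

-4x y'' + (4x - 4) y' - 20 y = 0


All three coefficients share the factor -4; dividing through by -4 gives  x y'' + (1 - x) y' + 5 y = 0.
This matches the Laguerre equation x y'' + (1 - x) y' + n y = 0 with n = 5; the polynomial solution is L_5(x).
With y = sum_k a_k x^k, matching x^k gives (k+1)k a_{k+1} + (k+1) a_{k+1} - k a_k + n a_k = 0, i.e. (k+1)^2 a_{k+1} = (k - n) a_k = (k - 5) a_k. The right side vanishes at k = 5, so the series terminates at degree 5.
Standard normalization L_n(0) = 1 gives a_0 = 1. Work upward with a_{k+1} = (k - 5) a_k / (k+1)^2:
  a_1 = (0 - 5)(1) / 1^2 = -5/1 = -5
  a_2 = (1 - 5)(-5) / 2^2 = 20/4 = 5
  a_3 = (2 - 5)(5) / 3^2 = -15/9 = -5/3
  a_4 = (3 - 5)(-5/3) / 4^2 = (10/3)/16 = 5/24
  a_5 = (4 - 5)(5/24) / 5^2 = (-5/24)/25 = -1/120
Hence L_5(x) = -x^5/120 + 5 x^4/24 - 5 x^3/3 + 5 x^2 - 5 x + 1.

L_5(x); series = -x^5/120 + 5 x^4/24 - 5 x^3/3 + 5 x^2 - 5 x + 1


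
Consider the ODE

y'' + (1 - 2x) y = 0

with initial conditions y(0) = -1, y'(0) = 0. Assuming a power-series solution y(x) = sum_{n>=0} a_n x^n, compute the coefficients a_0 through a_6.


Ansatz: y(x) = sum_{n>=0} a_n x^n, so y'(x) = sum_{n>=1} n a_n x^(n-1) and y''(x) = sum_{n>=2} n(n-1) a_n x^(n-2).
Substitute into P(x) y'' + Q(x) y' + R(x) y = 0 with P(x) = 1, Q(x) = 0, R(x) = 1 - 2x, and match powers of x.
Initial conditions: a_0 = -1, a_1 = 0.
Setting the coefficient of each power of x to zero and solving order by order (substituting the coefficients already found):
  x^0: 2 a_2 + a_0 = 0  ->  2 a_2 = -a_0 = 1  ->  a_2 = 1/2
  x^1: 6 a_3 + a_1 - 2 a_0 = 0  ->  6 a_3 = -a_1 + 2 a_0 = -2  ->  a_3 = -1/3
  x^2: 12 a_4 + a_2 - 2 a_1 = 0  ->  12 a_4 = -a_2 + 2 a_1 = -1/2  ->  a_4 = -1/24
  x^3: 20 a_5 + a_3 - 2 a_2 = 0  ->  20 a_5 = -a_3 + 2 a_2 = 4/3  ->  a_5 = 1/15
  x^4: 30 a_6 + a_4 - 2 a_3 = 0  ->  30 a_6 = -a_4 + 2 a_3 = -5/8  ->  a_6 = -1/48
Truncated series: y(x) = -1 + (1/2) x^2 - (1/3) x^3 - (1/24) x^4 + (1/15) x^5 - (1/48) x^6 + O(x^7).

a_0 = -1; a_1 = 0; a_2 = 1/2; a_3 = -1/3; a_4 = -1/24; a_5 = 1/15; a_6 = -1/48
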